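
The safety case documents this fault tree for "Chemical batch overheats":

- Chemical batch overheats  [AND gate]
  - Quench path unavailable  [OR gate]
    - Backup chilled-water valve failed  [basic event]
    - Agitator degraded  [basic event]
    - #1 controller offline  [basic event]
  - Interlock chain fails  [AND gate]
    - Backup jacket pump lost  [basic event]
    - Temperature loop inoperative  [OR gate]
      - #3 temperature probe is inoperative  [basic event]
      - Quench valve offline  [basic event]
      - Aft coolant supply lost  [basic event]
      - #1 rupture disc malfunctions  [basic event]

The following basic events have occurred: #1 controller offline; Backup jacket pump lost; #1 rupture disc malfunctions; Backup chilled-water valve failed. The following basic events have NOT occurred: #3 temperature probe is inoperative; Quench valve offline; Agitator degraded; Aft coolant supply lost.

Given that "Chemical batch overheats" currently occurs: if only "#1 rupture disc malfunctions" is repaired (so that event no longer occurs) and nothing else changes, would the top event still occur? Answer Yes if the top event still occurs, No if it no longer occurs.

No

Counterfactual: set "#1 rupture disc malfunctions" to not occurred.
Quench path unavailable [OR]: Backup chilled-water valve failed=occurs, Agitator degraded=not, #1 controller offline=occurs → at least one input occurs → occurs.
Temperature loop inoperative [OR]: #3 temperature probe is inoperative=not, Quench valve offline=not, Aft coolant supply lost=not, #1 rupture disc malfunctions=not → no input occurs → does not occur.
Interlock chain fails [AND]: Backup jacket pump lost=occurs, Temperature loop inoperative=not → not all inputs occur → does not occur.
Chemical batch overheats [AND]: Quench path unavailable=occurs, Interlock chain fails=not → not all inputs occur → does not occur.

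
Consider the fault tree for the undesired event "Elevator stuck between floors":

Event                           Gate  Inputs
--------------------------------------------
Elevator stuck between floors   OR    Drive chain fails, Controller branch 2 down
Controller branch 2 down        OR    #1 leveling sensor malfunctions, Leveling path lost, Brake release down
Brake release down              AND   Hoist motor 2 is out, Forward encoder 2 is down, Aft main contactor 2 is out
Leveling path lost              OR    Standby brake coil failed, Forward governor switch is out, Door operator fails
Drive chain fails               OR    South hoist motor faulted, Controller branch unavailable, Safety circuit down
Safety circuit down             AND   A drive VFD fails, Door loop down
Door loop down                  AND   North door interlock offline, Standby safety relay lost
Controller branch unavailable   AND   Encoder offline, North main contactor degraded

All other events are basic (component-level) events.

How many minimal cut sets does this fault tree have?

8

Controller branch unavailable [AND]: one cut set from each child combined → 1 × 1 = 1 cut set(s).
Door loop down [AND]: one cut set from each child combined → 1 × 1 = 1 cut set(s).
Safety circuit down [AND]: one cut set from each child combined → 1 × 1 = 1 cut set(s).
Drive chain fails [OR]: union of children's cut sets → 3 cut set(s).
Leveling path lost [OR]: union of children's cut sets → 3 cut set(s).
Brake release down [AND]: one cut set from each child combined → 1 × 1 × 1 = 1 cut set(s).
Controller branch 2 down [OR]: union of children's cut sets → 5 cut set(s).
Elevator stuck between floors [OR]: union of children's cut sets → 8 cut set(s).
Minimal cut sets: {South hoist motor faulted}; {Encoder offline, North main contactor degraded}; {A drive VFD fails, North door interlock offline, Standby safety relay lost}; {#1 leveling sensor malfunctions}; {Standby brake coil failed}; {Forward governor switch is out}; {Door operator fails}; {Aft main contactor 2 is out, Forward encoder 2 is down, Hoist motor 2 is out}.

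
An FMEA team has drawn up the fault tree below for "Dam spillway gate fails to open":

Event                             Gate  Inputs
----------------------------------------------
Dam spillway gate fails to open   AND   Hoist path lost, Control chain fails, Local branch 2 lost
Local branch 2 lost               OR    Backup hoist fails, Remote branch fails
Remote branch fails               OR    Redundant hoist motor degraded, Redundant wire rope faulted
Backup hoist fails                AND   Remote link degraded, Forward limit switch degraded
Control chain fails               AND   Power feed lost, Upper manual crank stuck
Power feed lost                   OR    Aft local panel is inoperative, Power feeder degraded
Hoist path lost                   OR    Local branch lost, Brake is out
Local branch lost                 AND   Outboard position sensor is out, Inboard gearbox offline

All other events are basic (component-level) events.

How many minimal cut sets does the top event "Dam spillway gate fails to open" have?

12

Local branch lost [AND]: one cut set from each child combined → 1 × 1 = 1 cut set(s).
Hoist path lost [OR]: union of children's cut sets → 2 cut set(s).
Power feed lost [OR]: union of children's cut sets → 2 cut set(s).
Control chain fails [AND]: one cut set from each child combined → 2 × 1 = 2 cut set(s).
Backup hoist fails [AND]: one cut set from each child combined → 1 × 1 = 1 cut set(s).
Remote branch fails [OR]: union of children's cut sets → 2 cut set(s).
Local branch 2 lost [OR]: union of children's cut sets → 3 cut set(s).
Dam spillway gate fails to open [AND]: one cut set from each child combined → 2 × 2 × 3 = 12 cut set(s).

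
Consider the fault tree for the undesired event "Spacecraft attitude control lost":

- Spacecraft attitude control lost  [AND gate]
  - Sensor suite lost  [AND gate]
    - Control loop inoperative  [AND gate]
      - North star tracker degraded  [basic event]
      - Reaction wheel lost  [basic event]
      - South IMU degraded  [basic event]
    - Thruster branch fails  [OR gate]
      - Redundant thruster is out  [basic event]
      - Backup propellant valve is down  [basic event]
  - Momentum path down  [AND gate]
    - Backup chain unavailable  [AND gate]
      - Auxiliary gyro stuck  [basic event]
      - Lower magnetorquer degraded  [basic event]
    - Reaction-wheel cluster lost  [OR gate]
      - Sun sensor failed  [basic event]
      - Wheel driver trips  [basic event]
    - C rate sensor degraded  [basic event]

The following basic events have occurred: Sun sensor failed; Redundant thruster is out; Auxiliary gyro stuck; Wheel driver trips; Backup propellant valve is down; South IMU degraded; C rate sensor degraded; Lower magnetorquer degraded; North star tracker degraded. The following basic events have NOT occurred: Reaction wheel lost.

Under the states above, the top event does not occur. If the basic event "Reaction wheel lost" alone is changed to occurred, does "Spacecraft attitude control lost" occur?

Counterfactual: set "Reaction wheel lost" to occurred.
Control loop inoperative [AND]: North star tracker degraded=occurs, Reaction wheel lost=occurs, South IMU degraded=occurs → all inputs occur → occurs.
Thruster branch fails [OR]: Redundant thruster is out=occurs, Backup propellant valve is down=occurs → at least one input occurs → occurs.
Sensor suite lost [AND]: Control loop inoperative=occurs, Thruster branch fails=occurs → all inputs occur → occurs.
Backup chain unavailable [AND]: Auxiliary gyro stuck=occurs, Lower magnetorquer degraded=occurs → all inputs occur → occurs.
Reaction-wheel cluster lost [OR]: Sun sensor failed=occurs, Wheel driver trips=occurs → at least one input occurs → occurs.
Momentum path down [AND]: Backup chain unavailable=occurs, Reaction-wheel cluster lost=occurs, C rate sensor degraded=occurs → all inputs occur → occurs.
Spacecraft attitude control lost [AND]: Sensor suite lost=occurs, Momentum path down=occurs → all inputs occur → occurs.

Yes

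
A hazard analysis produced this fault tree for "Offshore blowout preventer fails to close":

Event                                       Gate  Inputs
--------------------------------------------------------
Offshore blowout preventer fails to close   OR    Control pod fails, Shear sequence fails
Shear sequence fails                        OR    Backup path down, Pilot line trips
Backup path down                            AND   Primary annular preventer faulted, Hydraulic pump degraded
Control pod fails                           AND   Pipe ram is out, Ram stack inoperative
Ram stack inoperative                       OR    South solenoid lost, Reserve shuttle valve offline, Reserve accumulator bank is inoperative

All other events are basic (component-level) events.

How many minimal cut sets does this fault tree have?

5

Ram stack inoperative [OR]: union of children's cut sets → 3 cut set(s).
Control pod fails [AND]: one cut set from each child combined → 1 × 3 = 3 cut set(s).
Backup path down [AND]: one cut set from each child combined → 1 × 1 = 1 cut set(s).
Shear sequence fails [OR]: union of children's cut sets → 2 cut set(s).
Offshore blowout preventer fails to close [OR]: union of children's cut sets → 5 cut set(s).
Minimal cut sets: {Pipe ram is out, South solenoid lost}; {Pipe ram is out, Reserve shuttle valve offline}; {Pipe ram is out, Reserve accumulator bank is inoperative}; {Hydraulic pump degraded, Primary annular preventer faulted}; {Pilot line trips}.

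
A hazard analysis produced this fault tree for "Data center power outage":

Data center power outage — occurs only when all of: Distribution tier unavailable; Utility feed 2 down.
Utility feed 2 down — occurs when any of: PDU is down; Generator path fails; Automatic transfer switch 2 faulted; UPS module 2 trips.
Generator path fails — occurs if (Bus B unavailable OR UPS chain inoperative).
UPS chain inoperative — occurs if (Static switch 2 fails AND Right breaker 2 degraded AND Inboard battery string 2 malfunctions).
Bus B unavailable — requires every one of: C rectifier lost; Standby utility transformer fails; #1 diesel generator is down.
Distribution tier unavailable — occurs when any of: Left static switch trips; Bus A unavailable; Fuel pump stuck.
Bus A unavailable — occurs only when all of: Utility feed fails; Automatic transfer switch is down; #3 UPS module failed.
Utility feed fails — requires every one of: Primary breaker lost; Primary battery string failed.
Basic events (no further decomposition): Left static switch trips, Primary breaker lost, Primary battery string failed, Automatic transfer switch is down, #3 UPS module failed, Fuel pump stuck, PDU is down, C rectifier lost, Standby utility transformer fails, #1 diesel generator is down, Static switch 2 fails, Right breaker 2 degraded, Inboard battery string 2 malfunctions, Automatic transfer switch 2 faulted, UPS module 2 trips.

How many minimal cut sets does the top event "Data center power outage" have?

15

Utility feed fails [AND]: one cut set from each child combined → 1 × 1 = 1 cut set(s).
Bus A unavailable [AND]: one cut set from each child combined → 1 × 1 × 1 = 1 cut set(s).
Distribution tier unavailable [OR]: union of children's cut sets → 3 cut set(s).
Bus B unavailable [AND]: one cut set from each child combined → 1 × 1 × 1 = 1 cut set(s).
UPS chain inoperative [AND]: one cut set from each child combined → 1 × 1 × 1 = 1 cut set(s).
Generator path fails [OR]: union of children's cut sets → 2 cut set(s).
Utility feed 2 down [OR]: union of children's cut sets → 5 cut set(s).
Data center power outage [AND]: one cut set from each child combined → 3 × 5 = 15 cut set(s).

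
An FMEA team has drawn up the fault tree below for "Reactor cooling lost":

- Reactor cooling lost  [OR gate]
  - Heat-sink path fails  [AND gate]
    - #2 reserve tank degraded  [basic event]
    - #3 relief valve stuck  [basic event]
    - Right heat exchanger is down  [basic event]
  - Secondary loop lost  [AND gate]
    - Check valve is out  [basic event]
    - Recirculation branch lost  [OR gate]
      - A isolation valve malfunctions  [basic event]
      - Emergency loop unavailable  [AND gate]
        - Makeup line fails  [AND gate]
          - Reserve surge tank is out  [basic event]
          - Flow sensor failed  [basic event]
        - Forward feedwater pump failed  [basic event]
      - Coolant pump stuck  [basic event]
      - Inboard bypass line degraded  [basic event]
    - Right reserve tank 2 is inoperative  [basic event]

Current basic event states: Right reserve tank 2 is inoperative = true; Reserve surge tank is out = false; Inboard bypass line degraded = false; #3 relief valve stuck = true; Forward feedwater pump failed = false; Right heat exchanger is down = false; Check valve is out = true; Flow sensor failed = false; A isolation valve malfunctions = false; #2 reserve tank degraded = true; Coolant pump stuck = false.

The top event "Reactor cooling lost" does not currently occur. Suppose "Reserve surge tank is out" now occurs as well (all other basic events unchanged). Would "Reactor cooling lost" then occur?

No

Counterfactual: set "Reserve surge tank is out" to occurred.
Heat-sink path fails [AND]: #2 reserve tank degraded=occurs, #3 relief valve stuck=occurs, Right heat exchanger is down=not → not all inputs occur → does not occur.
Makeup line fails [AND]: Reserve surge tank is out=occurs, Flow sensor failed=not → not all inputs occur → does not occur.
Emergency loop unavailable [AND]: Makeup line fails=not, Forward feedwater pump failed=not → not all inputs occur → does not occur.
Recirculation branch lost [OR]: A isolation valve malfunctions=not, Emergency loop unavailable=not, Coolant pump stuck=not, Inboard bypass line degraded=not → no input occurs → does not occur.
Secondary loop lost [AND]: Check valve is out=occurs, Recirculation branch lost=not, Right reserve tank 2 is inoperative=occurs → not all inputs occur → does not occur.
Reactor cooling lost [OR]: Heat-sink path fails=not, Secondary loop lost=not → no input occurs → does not occur.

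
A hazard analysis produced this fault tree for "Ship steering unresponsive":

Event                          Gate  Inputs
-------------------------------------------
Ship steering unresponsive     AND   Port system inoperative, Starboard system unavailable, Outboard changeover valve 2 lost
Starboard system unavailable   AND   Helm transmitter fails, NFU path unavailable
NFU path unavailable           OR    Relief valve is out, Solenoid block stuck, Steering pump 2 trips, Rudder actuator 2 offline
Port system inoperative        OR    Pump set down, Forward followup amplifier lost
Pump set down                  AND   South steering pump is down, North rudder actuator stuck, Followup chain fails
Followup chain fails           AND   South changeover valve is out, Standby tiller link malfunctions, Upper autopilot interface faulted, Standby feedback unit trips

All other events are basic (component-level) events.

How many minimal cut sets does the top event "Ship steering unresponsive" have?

Followup chain fails [AND]: one cut set from each child combined → 1 × 1 × 1 × 1 = 1 cut set(s).
Pump set down [AND]: one cut set from each child combined → 1 × 1 × 1 = 1 cut set(s).
Port system inoperative [OR]: union of children's cut sets → 2 cut set(s).
NFU path unavailable [OR]: union of children's cut sets → 4 cut set(s).
Starboard system unavailable [AND]: one cut set from each child combined → 1 × 4 = 4 cut set(s).
Ship steering unresponsive [AND]: one cut set from each child combined → 2 × 4 × 1 = 8 cut set(s).
Minimal cut sets: {Helm transmitter fails, North rudder actuator stuck, Outboard changeover valve 2 lost, Relief valve is out, South changeover valve is out, South steering pump is down, Standby feedback unit trips, Standby tiller link malfunctions, Upper autopilot interface faulted}; {Helm transmitter fails, North rudder actuator stuck, Outboard changeover valve 2 lost, Solenoid block stuck, South changeover valve is out, South steering pump is down, Standby feedback unit trips, Standby tiller link malfunctions, Upper autopilot interface faulted}; {Helm transmitter fails, North rudder actuator stuck, Outboard changeover valve 2 lost, South changeover valve is out, South steering pump is down, Standby feedback unit trips, Standby tiller link malfunctions, Steering pump 2 trips, Upper autopilot interface faulted}; {Helm transmitter fails, North rudder actuator stuck, Outboard changeover valve 2 lost, Rudder actuator 2 offline, South changeover valve is out, South steering pump is down, Standby feedback unit trips, Standby tiller link malfunctions, Upper autopilot interface faulted}; {Forward followup amplifier lost, Helm transmitter fails, Outboard changeover valve 2 lost, Relief valve is out}; {Forward followup amplifier lost, Helm transmitter fails, Outboard changeover valve 2 lost, Solenoid block stuck}; {Forward followup amplifier lost, Helm transmitter fails, Outboard changeover valve 2 lost, Steering pump 2 trips}; {Forward followup amplifier lost, Helm transmitter fails, Outboard changeover valve 2 lost, Rudder actuator 2 offline}.

8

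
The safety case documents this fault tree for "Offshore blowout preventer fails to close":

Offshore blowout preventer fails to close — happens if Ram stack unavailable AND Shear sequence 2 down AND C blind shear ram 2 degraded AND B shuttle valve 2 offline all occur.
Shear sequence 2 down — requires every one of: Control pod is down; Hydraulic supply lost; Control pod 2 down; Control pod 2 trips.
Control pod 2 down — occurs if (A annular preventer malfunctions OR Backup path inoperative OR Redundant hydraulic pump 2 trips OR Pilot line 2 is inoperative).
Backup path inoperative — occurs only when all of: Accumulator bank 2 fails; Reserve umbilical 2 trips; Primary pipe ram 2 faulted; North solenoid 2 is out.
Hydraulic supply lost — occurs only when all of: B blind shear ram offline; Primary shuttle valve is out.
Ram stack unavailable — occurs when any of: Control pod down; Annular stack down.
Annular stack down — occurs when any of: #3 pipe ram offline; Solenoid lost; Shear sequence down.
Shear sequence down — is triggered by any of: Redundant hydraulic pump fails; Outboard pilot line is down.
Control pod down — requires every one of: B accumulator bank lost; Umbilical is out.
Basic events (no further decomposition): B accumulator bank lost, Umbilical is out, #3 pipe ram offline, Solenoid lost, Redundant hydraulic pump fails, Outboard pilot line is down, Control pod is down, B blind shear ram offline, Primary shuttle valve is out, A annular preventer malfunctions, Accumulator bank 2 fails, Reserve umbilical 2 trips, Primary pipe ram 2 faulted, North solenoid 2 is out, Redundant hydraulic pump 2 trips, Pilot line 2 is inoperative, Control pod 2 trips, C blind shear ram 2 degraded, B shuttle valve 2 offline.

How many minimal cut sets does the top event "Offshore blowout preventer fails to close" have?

20

Control pod down [AND]: one cut set from each child combined → 1 × 1 = 1 cut set(s).
Shear sequence down [OR]: union of children's cut sets → 2 cut set(s).
Annular stack down [OR]: union of children's cut sets → 4 cut set(s).
Ram stack unavailable [OR]: union of children's cut sets → 5 cut set(s).
Hydraulic supply lost [AND]: one cut set from each child combined → 1 × 1 = 1 cut set(s).
Backup path inoperative [AND]: one cut set from each child combined → 1 × 1 × 1 × 1 = 1 cut set(s).
Control pod 2 down [OR]: union of children's cut sets → 4 cut set(s).
Shear sequence 2 down [AND]: one cut set from each child combined → 1 × 1 × 4 × 1 = 4 cut set(s).
Offshore blowout preventer fails to close [AND]: one cut set from each child combined → 5 × 4 × 1 × 1 = 20 cut set(s).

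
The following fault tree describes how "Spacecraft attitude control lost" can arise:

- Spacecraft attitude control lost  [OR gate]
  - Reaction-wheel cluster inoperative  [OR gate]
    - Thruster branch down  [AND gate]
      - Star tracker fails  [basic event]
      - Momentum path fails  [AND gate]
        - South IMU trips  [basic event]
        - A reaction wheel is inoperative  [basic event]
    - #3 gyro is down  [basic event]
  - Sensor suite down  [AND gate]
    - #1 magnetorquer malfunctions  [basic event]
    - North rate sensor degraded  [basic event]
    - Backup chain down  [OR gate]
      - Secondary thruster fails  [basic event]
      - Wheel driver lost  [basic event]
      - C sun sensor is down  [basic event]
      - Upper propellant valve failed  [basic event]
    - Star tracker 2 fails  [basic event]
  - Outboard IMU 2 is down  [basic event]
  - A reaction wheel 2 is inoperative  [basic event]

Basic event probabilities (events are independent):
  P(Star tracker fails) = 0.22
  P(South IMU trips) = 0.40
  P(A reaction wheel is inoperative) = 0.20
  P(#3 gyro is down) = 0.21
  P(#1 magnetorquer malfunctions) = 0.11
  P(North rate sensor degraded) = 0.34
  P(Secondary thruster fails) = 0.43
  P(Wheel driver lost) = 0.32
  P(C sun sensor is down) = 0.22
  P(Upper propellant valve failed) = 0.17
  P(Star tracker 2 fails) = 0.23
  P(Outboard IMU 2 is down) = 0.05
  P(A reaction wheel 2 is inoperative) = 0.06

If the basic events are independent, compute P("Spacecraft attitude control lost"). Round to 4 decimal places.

0.3114

P(Momentum path fails) [AND] = 0.40 × 0.20 = 0.080000
P(Thruster branch down) [AND] = 0.22 × 0.080000 = 0.017600
P(Reaction-wheel cluster inoperative) [OR] = 1 − (1−0.017600) × (1−0.21) = 0.223904
P(Backup chain down) [OR] = 1 − (1−0.43) × (1−0.32) × (1−0.22) × (1−0.17) = 0.749068
P(Sensor suite down) [AND] = 0.11 × 0.34 × 0.749068 × 0.23 = 0.006443
P(Spacecraft attitude control lost) [OR] = 1 − (1−0.223904) × (1−0.006443) × (1−0.05) × (1−0.06) = 0.311412
Rounded to 4 decimal places: P(Spacecraft attitude control lost) ≈ 0.3114.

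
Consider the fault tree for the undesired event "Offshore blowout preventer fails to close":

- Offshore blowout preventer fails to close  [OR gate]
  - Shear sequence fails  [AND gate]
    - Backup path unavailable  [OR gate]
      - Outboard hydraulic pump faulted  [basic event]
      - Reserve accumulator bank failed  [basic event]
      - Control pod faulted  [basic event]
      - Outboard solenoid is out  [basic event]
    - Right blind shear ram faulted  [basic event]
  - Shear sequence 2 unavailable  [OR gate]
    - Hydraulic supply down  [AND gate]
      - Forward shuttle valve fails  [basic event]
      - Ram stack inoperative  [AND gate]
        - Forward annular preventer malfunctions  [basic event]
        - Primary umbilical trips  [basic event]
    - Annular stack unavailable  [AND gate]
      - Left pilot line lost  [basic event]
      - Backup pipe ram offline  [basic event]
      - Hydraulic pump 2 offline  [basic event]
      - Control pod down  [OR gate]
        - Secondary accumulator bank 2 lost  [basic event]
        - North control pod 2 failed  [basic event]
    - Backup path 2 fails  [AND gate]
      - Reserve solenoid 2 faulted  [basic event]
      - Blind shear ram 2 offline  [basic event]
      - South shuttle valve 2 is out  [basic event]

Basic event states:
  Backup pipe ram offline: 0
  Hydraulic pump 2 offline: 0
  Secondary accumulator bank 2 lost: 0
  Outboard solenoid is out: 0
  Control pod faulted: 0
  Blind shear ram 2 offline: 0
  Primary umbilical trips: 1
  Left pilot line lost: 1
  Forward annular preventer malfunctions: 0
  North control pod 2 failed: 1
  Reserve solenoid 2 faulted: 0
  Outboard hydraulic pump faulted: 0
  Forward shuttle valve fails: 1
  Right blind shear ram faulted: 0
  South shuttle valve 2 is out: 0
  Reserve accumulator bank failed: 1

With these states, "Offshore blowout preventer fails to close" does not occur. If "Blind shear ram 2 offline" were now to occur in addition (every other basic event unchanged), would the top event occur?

No

Counterfactual: set "Blind shear ram 2 offline" to occurred.
Backup path unavailable [OR]: Outboard hydraulic pump faulted=not, Reserve accumulator bank failed=occurs, Control pod faulted=not, Outboard solenoid is out=not → at least one input occurs → occurs.
Shear sequence fails [AND]: Backup path unavailable=occurs, Right blind shear ram faulted=not → not all inputs occur → does not occur.
Ram stack inoperative [AND]: Forward annular preventer malfunctions=not, Primary umbilical trips=occurs → not all inputs occur → does not occur.
Hydraulic supply down [AND]: Forward shuttle valve fails=occurs, Ram stack inoperative=not → not all inputs occur → does not occur.
Control pod down [OR]: Secondary accumulator bank 2 lost=not, North control pod 2 failed=occurs → at least one input occurs → occurs.
Annular stack unavailable [AND]: Left pilot line lost=occurs, Backup pipe ram offline=not, Hydraulic pump 2 offline=not, Control pod down=occurs → not all inputs occur → does not occur.
Backup path 2 fails [AND]: Reserve solenoid 2 faulted=not, Blind shear ram 2 offline=occurs, South shuttle valve 2 is out=not → not all inputs occur → does not occur.
Shear sequence 2 unavailable [OR]: Hydraulic supply down=not, Annular stack unavailable=not, Backup path 2 fails=not → no input occurs → does not occur.
Offshore blowout preventer fails to close [OR]: Shear sequence fails=not, Shear sequence 2 unavailable=not → no input occurs → does not occur.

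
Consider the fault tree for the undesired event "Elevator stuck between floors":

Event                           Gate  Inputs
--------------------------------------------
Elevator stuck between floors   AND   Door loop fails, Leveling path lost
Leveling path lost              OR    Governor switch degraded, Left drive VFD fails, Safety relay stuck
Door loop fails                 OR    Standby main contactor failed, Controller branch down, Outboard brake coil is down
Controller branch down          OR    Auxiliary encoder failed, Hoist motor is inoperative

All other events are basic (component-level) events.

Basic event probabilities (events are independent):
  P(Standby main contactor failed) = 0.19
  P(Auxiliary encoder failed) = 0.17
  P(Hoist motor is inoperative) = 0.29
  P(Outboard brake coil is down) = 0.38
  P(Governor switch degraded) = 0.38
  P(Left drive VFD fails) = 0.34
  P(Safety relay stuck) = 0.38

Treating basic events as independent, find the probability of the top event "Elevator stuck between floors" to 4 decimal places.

0.5254

P(Controller branch down) [OR] = 1 − (1−0.17) × (1−0.29) = 0.410700
P(Door loop fails) [OR] = 1 − (1−0.19) × (1−0.410700) × (1−0.38) = 0.704054
P(Leveling path lost) [OR] = 1 − (1−0.38) × (1−0.34) × (1−0.38) = 0.746296
P(Elevator stuck between floors) [AND] = 0.704054 × 0.746296 = 0.525433
Rounded to 4 decimal places: P(Elevator stuck between floors) ≈ 0.5254.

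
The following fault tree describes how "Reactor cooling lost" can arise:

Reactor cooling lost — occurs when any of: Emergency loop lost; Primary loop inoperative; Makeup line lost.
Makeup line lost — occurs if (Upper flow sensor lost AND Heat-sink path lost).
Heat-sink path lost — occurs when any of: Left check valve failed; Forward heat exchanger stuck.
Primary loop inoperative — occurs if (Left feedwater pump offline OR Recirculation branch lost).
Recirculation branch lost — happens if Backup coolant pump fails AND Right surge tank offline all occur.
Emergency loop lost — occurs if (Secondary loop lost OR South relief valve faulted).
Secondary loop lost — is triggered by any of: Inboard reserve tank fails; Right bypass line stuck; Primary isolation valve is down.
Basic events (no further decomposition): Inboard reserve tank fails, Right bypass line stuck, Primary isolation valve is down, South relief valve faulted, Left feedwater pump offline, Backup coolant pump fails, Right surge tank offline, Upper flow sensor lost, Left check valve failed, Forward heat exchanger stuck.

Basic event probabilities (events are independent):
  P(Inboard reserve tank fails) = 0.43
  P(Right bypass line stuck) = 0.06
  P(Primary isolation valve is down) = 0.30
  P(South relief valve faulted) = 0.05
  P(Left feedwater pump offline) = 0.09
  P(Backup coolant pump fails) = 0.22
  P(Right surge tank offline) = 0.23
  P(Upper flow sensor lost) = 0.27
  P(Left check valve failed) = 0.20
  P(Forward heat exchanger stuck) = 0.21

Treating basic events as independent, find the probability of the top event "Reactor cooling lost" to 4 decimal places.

P(Secondary loop lost) [OR] = 1 − (1−0.43) × (1−0.06) × (1−0.30) = 0.624940
P(Emergency loop lost) [OR] = 1 − (1−0.624940) × (1−0.05) = 0.643693
P(Recirculation branch lost) [AND] = 0.22 × 0.23 = 0.050600
P(Primary loop inoperative) [OR] = 1 − (1−0.09) × (1−0.050600) = 0.136046
P(Heat-sink path lost) [OR] = 1 − (1−0.20) × (1−0.21) = 0.368000
P(Makeup line lost) [AND] = 0.27 × 0.368000 = 0.099360
P(Reactor cooling lost) [OR] = 1 − (1−0.643693) × (1−0.136046) × (1−0.099360) = 0.722753
Rounded to 4 decimal places: P(Reactor cooling lost) ≈ 0.7228.

0.7228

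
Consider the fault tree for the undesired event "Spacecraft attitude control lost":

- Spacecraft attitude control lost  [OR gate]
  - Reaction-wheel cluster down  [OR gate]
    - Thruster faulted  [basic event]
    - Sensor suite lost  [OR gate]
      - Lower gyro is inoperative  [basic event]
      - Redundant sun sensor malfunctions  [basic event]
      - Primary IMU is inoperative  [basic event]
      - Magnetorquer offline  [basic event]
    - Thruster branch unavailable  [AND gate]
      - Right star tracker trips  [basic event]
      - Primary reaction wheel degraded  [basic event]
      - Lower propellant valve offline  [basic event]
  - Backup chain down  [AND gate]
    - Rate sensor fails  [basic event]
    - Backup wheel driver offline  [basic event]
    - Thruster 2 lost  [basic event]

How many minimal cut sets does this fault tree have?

7

Sensor suite lost [OR]: union of children's cut sets → 4 cut set(s).
Thruster branch unavailable [AND]: one cut set from each child combined → 1 × 1 × 1 = 1 cut set(s).
Reaction-wheel cluster down [OR]: union of children's cut sets → 6 cut set(s).
Backup chain down [AND]: one cut set from each child combined → 1 × 1 × 1 = 1 cut set(s).
Spacecraft attitude control lost [OR]: union of children's cut sets → 7 cut set(s).
Minimal cut sets: {Thruster faulted}; {Lower gyro is inoperative}; {Redundant sun sensor malfunctions}; {Primary IMU is inoperative}; {Magnetorquer offline}; {Lower propellant valve offline, Primary reaction wheel degraded, Right star tracker trips}; {Backup wheel driver offline, Rate sensor fails, Thruster 2 lost}.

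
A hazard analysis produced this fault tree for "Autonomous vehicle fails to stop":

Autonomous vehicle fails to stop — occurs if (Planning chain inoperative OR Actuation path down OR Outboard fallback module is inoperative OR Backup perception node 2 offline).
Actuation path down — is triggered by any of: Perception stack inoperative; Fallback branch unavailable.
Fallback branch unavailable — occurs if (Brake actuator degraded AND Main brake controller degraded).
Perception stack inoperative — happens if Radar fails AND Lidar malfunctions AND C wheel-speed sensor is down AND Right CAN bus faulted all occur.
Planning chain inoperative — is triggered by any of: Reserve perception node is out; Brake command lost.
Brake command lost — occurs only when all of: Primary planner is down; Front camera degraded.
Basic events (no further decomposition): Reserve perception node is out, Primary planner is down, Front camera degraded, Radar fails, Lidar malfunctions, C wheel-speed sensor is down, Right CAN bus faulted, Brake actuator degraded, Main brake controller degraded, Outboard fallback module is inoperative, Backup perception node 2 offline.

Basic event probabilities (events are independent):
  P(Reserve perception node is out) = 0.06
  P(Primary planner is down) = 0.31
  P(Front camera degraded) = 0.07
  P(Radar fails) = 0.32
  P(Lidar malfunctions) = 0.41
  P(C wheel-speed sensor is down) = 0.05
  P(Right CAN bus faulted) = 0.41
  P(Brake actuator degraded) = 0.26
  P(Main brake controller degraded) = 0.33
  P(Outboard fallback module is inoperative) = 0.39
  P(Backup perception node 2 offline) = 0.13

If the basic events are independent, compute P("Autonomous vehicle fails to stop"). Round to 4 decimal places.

P(Brake command lost) [AND] = 0.31 × 0.07 = 0.021700
P(Planning chain inoperative) [OR] = 1 − (1−0.06) × (1−0.021700) = 0.080398
P(Perception stack inoperative) [AND] = 0.32 × 0.41 × 0.05 × 0.41 = 0.002690
P(Fallback branch unavailable) [AND] = 0.26 × 0.33 = 0.085800
P(Actuation path down) [OR] = 1 − (1−0.002690) × (1−0.085800) = 0.088259
P(Autonomous vehicle fails to stop) [OR] = 1 − (1−0.080398) × (1−0.088259) × (1−0.39) × (1−0.13) = 0.555041
Rounded to 4 decimal places: P(Autonomous vehicle fails to stop) ≈ 0.5550.

0.5550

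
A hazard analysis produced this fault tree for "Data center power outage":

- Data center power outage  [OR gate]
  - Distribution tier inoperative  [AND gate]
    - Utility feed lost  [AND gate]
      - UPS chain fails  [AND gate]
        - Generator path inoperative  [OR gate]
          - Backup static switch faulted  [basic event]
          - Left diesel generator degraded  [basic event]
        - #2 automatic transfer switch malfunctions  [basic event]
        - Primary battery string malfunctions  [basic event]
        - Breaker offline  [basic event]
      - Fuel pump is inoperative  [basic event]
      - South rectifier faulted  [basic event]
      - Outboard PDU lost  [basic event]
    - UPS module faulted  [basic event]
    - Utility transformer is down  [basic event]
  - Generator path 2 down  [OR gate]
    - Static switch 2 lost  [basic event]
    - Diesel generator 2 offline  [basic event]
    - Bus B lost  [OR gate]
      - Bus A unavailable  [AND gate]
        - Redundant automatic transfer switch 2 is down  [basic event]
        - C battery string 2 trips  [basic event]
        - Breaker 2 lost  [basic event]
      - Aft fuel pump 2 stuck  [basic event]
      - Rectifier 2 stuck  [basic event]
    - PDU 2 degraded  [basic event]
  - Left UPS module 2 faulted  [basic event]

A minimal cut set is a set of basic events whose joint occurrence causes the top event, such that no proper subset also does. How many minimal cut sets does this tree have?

9

Generator path inoperative [OR]: union of children's cut sets → 2 cut set(s).
UPS chain fails [AND]: one cut set from each child combined → 2 × 1 × 1 × 1 = 2 cut set(s).
Utility feed lost [AND]: one cut set from each child combined → 2 × 1 × 1 × 1 = 2 cut set(s).
Distribution tier inoperative [AND]: one cut set from each child combined → 2 × 1 × 1 = 2 cut set(s).
Bus A unavailable [AND]: one cut set from each child combined → 1 × 1 × 1 = 1 cut set(s).
Bus B lost [OR]: union of children's cut sets → 3 cut set(s).
Generator path 2 down [OR]: union of children's cut sets → 6 cut set(s).
Data center power outage [OR]: union of children's cut sets → 9 cut set(s).
Minimal cut sets: {#2 automatic transfer switch malfunctions, Backup static switch faulted, Breaker offline, Fuel pump is inoperative, Outboard PDU lost, Primary battery string malfunctions, South rectifier faulted, UPS module faulted, Utility transformer is down}; {#2 automatic transfer switch malfunctions, Breaker offline, Fuel pump is inoperative, Left diesel generator degraded, Outboard PDU lost, Primary battery string malfunctions, South rectifier faulted, UPS module faulted, Utility transformer is down}; {Static switch 2 lost}; {Diesel generator 2 offline}; {Breaker 2 lost, C battery string 2 trips, Redundant automatic transfer switch 2 is down}; {Aft fuel pump 2 stuck}; {Rectifier 2 stuck}; {PDU 2 degraded}; {Left UPS module 2 faulted}.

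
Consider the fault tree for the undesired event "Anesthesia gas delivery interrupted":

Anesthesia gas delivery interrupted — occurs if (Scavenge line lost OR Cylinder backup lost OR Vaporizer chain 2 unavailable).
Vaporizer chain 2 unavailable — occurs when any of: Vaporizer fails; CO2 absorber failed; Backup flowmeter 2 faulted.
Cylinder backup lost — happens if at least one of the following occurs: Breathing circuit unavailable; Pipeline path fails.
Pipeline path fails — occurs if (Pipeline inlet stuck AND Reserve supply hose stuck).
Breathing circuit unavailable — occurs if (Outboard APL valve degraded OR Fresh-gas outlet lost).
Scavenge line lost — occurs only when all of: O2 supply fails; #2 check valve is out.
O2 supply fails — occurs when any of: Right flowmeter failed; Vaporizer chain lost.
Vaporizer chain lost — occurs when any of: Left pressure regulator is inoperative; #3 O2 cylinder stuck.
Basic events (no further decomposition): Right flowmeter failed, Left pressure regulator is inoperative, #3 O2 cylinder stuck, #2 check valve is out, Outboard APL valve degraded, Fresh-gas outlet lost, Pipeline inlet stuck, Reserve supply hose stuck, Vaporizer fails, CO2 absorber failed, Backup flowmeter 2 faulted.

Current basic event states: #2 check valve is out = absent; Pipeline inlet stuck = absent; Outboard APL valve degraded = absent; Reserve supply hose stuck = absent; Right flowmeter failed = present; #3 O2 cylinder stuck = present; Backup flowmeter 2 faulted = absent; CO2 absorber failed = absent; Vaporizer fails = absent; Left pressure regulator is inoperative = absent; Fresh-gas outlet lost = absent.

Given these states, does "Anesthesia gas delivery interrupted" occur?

No

Vaporizer chain lost [OR]: Left pressure regulator is inoperative=not, #3 O2 cylinder stuck=occurs → at least one input occurs → occurs.
O2 supply fails [OR]: Right flowmeter failed=occurs, Vaporizer chain lost=occurs → at least one input occurs → occurs.
Scavenge line lost [AND]: O2 supply fails=occurs, #2 check valve is out=not → not all inputs occur → does not occur.
Breathing circuit unavailable [OR]: Outboard APL valve degraded=not, Fresh-gas outlet lost=not → no input occurs → does not occur.
Pipeline path fails [AND]: Pipeline inlet stuck=not, Reserve supply hose stuck=not → not all inputs occur → does not occur.
Cylinder backup lost [OR]: Breathing circuit unavailable=not, Pipeline path fails=not → no input occurs → does not occur.
Vaporizer chain 2 unavailable [OR]: Vaporizer fails=not, CO2 absorber failed=not, Backup flowmeter 2 faulted=not → no input occurs → does not occur.
Anesthesia gas delivery interrupted [OR]: Scavenge line lost=not, Cylinder backup lost=not, Vaporizer chain 2 unavailable=not → no input occurs → does not occur.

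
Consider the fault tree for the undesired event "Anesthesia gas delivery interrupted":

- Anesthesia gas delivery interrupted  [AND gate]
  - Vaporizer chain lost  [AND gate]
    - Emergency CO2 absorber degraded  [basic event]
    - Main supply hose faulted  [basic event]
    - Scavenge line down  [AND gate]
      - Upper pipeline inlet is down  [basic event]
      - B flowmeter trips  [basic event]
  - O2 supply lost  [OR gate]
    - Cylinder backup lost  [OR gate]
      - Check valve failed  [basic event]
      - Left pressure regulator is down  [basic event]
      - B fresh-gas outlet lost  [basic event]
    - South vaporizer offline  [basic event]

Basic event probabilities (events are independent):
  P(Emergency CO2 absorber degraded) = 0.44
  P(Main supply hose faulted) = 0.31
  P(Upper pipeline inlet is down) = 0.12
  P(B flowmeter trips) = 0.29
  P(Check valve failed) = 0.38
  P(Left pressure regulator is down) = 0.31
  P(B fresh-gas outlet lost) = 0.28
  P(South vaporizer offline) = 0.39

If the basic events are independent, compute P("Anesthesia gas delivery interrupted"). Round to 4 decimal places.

P(Scavenge line down) [AND] = 0.12 × 0.29 = 0.034800
P(Vaporizer chain lost) [AND] = 0.44 × 0.31 × 0.034800 = 0.004747
P(Cylinder backup lost) [OR] = 1 − (1−0.38) × (1−0.31) × (1−0.28) = 0.691984
P(O2 supply lost) [OR] = 1 − (1−0.691984) × (1−0.39) = 0.812110
P(Anesthesia gas delivery interrupted) [AND] = 0.004747 × 0.812110 = 0.003855
Rounded to 4 decimal places: P(Anesthesia gas delivery interrupted) ≈ 0.0039.

0.0039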